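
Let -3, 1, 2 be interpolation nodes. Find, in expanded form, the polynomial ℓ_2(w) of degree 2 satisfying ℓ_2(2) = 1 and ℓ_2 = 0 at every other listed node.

ℓ_2(w) = (1/5)w^2 + (2/5)w - 3/5

ℓ_2(w) = (w + 3)(w - 1) / [(5)·(1)]
       = (w^2 + 2w - 3) / (5)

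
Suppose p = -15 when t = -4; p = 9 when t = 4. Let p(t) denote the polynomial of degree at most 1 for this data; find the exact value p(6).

Evaluate each Lagrange basis at t = 6:
L_0(6) = (2)/[(-8)] = -1/4
L_1(6) = (10)/[(8)] = 5/4
Sum: (-15)·(-1/4) + 9·(5/4) = 15

15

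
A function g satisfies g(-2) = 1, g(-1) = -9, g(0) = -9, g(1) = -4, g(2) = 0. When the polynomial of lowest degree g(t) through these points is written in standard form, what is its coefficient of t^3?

L_0(t) = (t + 1)t(t - 1)(t - 2) / [24] = (1/24)t^4 - (1/12)t^3 - (1/24)t^2 + (1/12)t
L_1(t) = (t + 2)t(t - 1)(t - 2) / [-6] = -(1/6)t^4 + (1/6)t^3 + (2/3)t^2 - (2/3)t
L_2(t) = (t + 2)(t + 1)(t - 1)(t - 2) / [4] = (1/4)t^4 - (5/4)t^2 + 1
L_3(t) = (t + 2)(t + 1)t(t - 2) / [-6] = -(1/6)t^4 - (1/6)t^3 + (2/3)t^2 + (2/3)t
L_4(t) = (t + 2)(t + 1)t(t - 1) / [24] = (1/24)t^4 + (1/12)t^3 - (1/24)t^2 - (1/12)t
g(t) = 1·L_0 + (-9)·L_1 + (-9)·L_2 + (-4)·L_3 + 0·L_4
Only the coefficient of t^3 is needed; take it from each L_i and combine:
1·(-1/12) + (-9)·(1/6) + (-9)·(0) + (-4)·(-1/6) + 0·(1/12) = -11/12

-11/12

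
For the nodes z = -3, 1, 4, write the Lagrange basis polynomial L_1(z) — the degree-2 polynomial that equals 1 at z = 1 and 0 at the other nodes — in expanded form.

L_1(z) = -(1/12)z^2 + (1/12)z + 1

L_1(z) = (z + 3)(z - 4) / [(4)·(-3)]
       = (z^2 - z - 12) / (-12)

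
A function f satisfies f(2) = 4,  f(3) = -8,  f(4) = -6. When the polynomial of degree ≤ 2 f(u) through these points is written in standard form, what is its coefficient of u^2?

The leading coefficient equals the top divided difference f[2,3,4].
f[2,3] = (-8 - 4) / (3 - 2) = -12
f[3,4] = (-6 - (-8)) / (4 - 3) = 2
f[2,3,4] = (2 - (-12)) / (4 - 2) = 7

7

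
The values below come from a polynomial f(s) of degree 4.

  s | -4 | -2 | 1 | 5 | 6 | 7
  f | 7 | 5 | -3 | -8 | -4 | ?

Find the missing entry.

2711/700

The 5 known values determine f uniquely (degree ≤ 4).
Evaluate each Lagrange basis at s = 7:
L_0(7) = (9)·(6)·(2)·(1)/[(-2)·(-5)·(-9)·(-10)] = 3/25
L_1(7) = (11)·(6)·(2)·(1)/[(2)·(-3)·(-7)·(-8)] = -11/28
L_2(7) = (11)·(9)·(2)·(1)/[(5)·(3)·(-4)·(-5)] = 33/50
L_3(7) = (11)·(9)·(6)·(1)/[(9)·(7)·(4)·(-1)] = -33/14
L_4(7) = (11)·(9)·(6)·(2)/[(10)·(8)·(5)·(1)] = 297/100
Sum: 7·(3/25) + 5·(-11/28) + (-3)·(33/50) + (-8)·(-33/14) + (-4)·(297/100) = 2711/700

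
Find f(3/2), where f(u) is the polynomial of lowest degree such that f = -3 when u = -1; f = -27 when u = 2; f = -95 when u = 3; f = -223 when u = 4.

Using Newton's divided-difference form:
f[-1,2] = (-27 - (-3)) / (2 - (-1)) = -8
f[2,3] = (-95 - (-27)) / (3 - 2) = -68
f[3,4] = (-223 - (-95)) / (4 - 3) = -128
f[-1,2,3] = (-68 - (-8)) / (3 - (-1)) = -15
f[2,3,4] = (-128 - (-68)) / (4 - 2) = -30
f[-1,2,3,4] = (-30 - (-15)) / (4 - (-1)) = -3
f(3/2) = -3 + (-8)·(5/2) + (-15)·(5/2)·(-1/2) + (-3)·(5/2)·(-1/2)·(-3/2) = -79/8

-79/8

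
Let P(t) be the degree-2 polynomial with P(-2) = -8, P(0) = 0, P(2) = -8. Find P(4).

-32

Using Newton's divided-difference form:
P[-2,0] = (0 - (-8)) / (0 - (-2)) = 4
P[0,2] = (-8 - 0) / (2 - 0) = -4
P[-2,0,2] = (-4 - 4) / (2 - (-2)) = -2
P(4) = -8 + 4·(6) + (-2)·(6)·(4) = -32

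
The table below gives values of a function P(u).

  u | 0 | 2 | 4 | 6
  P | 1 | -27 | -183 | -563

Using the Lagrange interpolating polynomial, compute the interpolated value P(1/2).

3/4

Evaluate each Lagrange basis at u = 1/2:
L_0(1/2) = (-3/2)·(-7/2)·(-11/2)/[(-2)·(-4)·(-6)] = 77/128
L_1(1/2) = (1/2)·(-7/2)·(-11/2)/[(2)·(-2)·(-4)] = 77/128
L_2(1/2) = (1/2)·(-3/2)·(-11/2)/[(4)·(2)·(-2)] = -33/128
L_3(1/2) = (1/2)·(-3/2)·(-7/2)/[(6)·(4)·(2)] = 7/128
Sum: 1·(77/128) + (-27)·(77/128) + (-183)·(-33/128) + (-563)·(7/128) = 3/4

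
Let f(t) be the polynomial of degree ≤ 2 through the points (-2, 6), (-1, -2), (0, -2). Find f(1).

Using Newton's divided-difference form:
f[-2,-1] = (-2 - 6) / (-1 - (-2)) = -8
f[-1,0] = (-2 - (-2)) / (0 - (-1)) = 0
f[-2,-1,0] = (0 - (-8)) / (0 - (-2)) = 4
f(1) = 6 + (-8)·(3) + 4·(3)·(2) = 6

6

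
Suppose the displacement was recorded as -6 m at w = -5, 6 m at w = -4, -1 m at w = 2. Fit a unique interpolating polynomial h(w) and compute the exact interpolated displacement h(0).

L_0(0) = (4)·(-2)/[(-1)·(-7)] = -8/7
L_1(0) = (5)·(-2)/[(1)·(-6)] = 5/3
L_2(0) = (5)·(4)/[(7)·(6)] = 10/21
Sum: (-6)·(-8/7) + 6·(5/3) + (-1)·(10/21) = 344/21

344/21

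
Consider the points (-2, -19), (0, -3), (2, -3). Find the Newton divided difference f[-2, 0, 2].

-2

f[-2,0] = (-3 - (-19)) / (0 - (-2)) = 8
f[0,2] = (-3 - (-3)) / (2 - 0) = 0
f[-2,0,2] = (0 - 8) / (2 - (-2)) = -2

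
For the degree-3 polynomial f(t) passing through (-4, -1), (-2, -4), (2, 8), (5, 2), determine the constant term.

101/63

Build the Lagrange basis polynomials:
L_0(t) = (t + 2)(t - 2)(t - 5) / [-108] = -(1/108)t^3 + (5/108)t^2 + (1/27)t - 5/27
L_1(t) = (t + 4)(t - 2)(t - 5) / [56] = (1/56)t^3 - (3/56)t^2 - (9/28)t + 5/7
L_2(t) = (t + 4)(t + 2)(t - 5) / [-72] = -(1/72)t^3 - (1/72)t^2 + (11/36)t + 5/9
L_3(t) = (t + 4)(t + 2)(t - 2) / [189] = (1/189)t^3 + (4/189)t^2 - (4/189)t - 16/189
f(t) = (-1)·L_0 + (-4)·L_1 + 8·L_2 + 2·L_3
Only the constant term is needed; take it from each L_i and combine:
(-1)·(-5/27) + (-4)·(5/7) + 8·(5/9) + 2·(-16/189) = 101/63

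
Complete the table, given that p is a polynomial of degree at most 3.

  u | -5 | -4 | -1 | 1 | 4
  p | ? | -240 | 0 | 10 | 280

The 4 known values determine p uniquely (degree ≤ 3).
L_0(-5) = (-4)·(-6)·(-9)/[(-3)·(-5)·(-8)] = 9/5
L_1(-5) = (-1)·(-6)·(-9)/[(3)·(-2)·(-5)] = -9/5
L_2(-5) = (-1)·(-4)·(-9)/[(5)·(2)·(-3)] = 6/5
L_3(-5) = (-1)·(-4)·(-6)/[(8)·(5)·(3)] = -1/5
Sum: (-240)·(9/5) + 0 + 10·(6/5) + 280·(-1/5) = -476

-476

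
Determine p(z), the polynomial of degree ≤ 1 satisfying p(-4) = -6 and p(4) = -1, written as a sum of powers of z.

p(z) = (5/8)z - 7/2

L_0(z) = (z - 4) / [-8] = -(1/8)z + 1/2
L_1(z) = (z + 4) / [8] = (1/8)z + 1/2
p(z) = (-6)·L_0 + (-1)·L_1
  (-6)·L_0(z) = (3/4)z - 3
  (-1)·L_1(z) = -(1/8)z - 1/2
Adding term by term: (5/8)z - 7/2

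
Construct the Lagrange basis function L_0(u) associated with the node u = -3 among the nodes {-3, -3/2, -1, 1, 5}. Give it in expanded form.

L_0(u) = (1/96)u^4 - (7/192)u^3 - (17/192)u^2 + (7/192)u + 5/64

L_0(u) = (u + 3/2)(u + 1)(u - 1)(u - 5) / [(-3/2)·(-2)·(-4)·(-8)]
       = (u^4 - (7/2)u^3 - (17/2)u^2 + (7/2)u + 15/2) / (96)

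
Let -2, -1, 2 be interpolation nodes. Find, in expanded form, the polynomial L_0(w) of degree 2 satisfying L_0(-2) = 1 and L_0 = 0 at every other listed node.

L_0(w) = (1/4)w^2 - (1/4)w - 1/2

L_0(w) = (w + 1)(w - 2) / [(-1)·(-4)]
       = (w^2 - w - 2) / (4)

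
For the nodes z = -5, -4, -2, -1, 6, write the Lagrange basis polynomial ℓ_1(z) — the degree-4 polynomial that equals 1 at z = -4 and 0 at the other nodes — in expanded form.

ℓ_1(z) = -(1/60)z^4 - (1/30)z^3 + (31/60)z^2 + (23/15)z + 1

ℓ_1(z) = (z + 5)(z + 2)(z + 1)(z - 6) / [(1)·(-2)·(-3)·(-10)]
       = (z^4 + 2z^3 - 31z^2 - 92z - 60) / (-60)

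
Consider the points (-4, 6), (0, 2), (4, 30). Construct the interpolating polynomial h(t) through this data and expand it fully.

Build the Lagrange basis polynomials:
L_0(t) = t(t - 4) / [32] = (1/32)t^2 - (1/8)t
L_1(t) = (t + 4)(t - 4) / [-16] = -(1/16)t^2 + 1
L_2(t) = (t + 4)t / [32] = (1/32)t^2 + (1/8)t
h(t) = 6·L_0 + 2·L_1 + 30·L_2
  6·L_0(t) = (3/16)t^2 - (3/4)t
  2·L_1(t) = -(1/8)t^2 + 2
  30·L_2(t) = (15/16)t^2 + (15/4)t
Adding term by term: t^2 + 3t + 2

h(t) = t^2 + 3t + 2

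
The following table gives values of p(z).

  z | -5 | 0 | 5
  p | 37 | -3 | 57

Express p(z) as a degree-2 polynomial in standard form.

p(z) = 2z^2 + 2z - 3

L_0(z) = z(z - 5) / [50] = (1/50)z^2 - (1/10)z
L_1(z) = (z + 5)(z - 5) / [-25] = -(1/25)z^2 + 1
L_2(z) = (z + 5)z / [50] = (1/50)z^2 + (1/10)z
p(z) = 37·L_0 + (-3)·L_1 + 57·L_2
  37·L_0(z) = (37/50)z^2 - (37/10)z
  (-3)·L_1(z) = (3/25)z^2 - 3
  57·L_2(z) = (57/50)z^2 + (57/10)z
Adding term by term: 2z^2 + 2z - 3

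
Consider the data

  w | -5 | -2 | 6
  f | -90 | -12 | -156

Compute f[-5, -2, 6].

-4

f[-5,-2] = (-12 - (-90)) / (-2 - (-5)) = 26
f[-2,6] = (-156 - (-12)) / (6 - (-2)) = -18
f[-5,-2,6] = (-18 - 26) / (6 - (-5)) = -4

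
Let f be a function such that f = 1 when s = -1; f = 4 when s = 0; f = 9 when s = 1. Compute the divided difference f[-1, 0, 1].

1

f[-1,0] = (4 - 1) / (0 - (-1)) = 3
f[0,1] = (9 - 4) / (1 - 0) = 5
f[-1,0,1] = (5 - 3) / (1 - (-1)) = 1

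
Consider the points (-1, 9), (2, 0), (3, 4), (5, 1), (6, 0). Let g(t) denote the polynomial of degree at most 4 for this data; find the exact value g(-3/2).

Evaluate each Lagrange basis at t = -3/2:
L_0(-3/2) = (-7/2)·(-9/2)·(-13/2)·(-15/2)/[(-3)·(-4)·(-6)·(-7)] = 195/128
L_1(-3/2) = (-1/2)·(-9/2)·(-13/2)·(-15/2)/[(3)·(-1)·(-3)·(-4)] = -195/64
L_2(-3/2) = (-1/2)·(-7/2)·(-13/2)·(-15/2)/[(4)·(1)·(-2)·(-3)] = 455/128
L_3(-3/2) = (-1/2)·(-7/2)·(-9/2)·(-15/2)/[(6)·(3)·(2)·(-1)] = -105/64
L_4(-3/2) = (-1/2)·(-7/2)·(-9/2)·(-13/2)/[(7)·(4)·(3)·(1)] = 39/64
Sum: 9·(195/128) + 0 + 4·(455/128) + 1·(-105/64) + 0 = 3365/128

3365/128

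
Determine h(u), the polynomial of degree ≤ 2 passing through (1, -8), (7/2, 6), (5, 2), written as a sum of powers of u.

Newton's divided differences:
h[1,7/2] = (6 - (-8)) / (7/2 - 1) = 28/5
h[7/2,5] = (2 - 6) / (5 - 7/2) = -8/3
h[1,7/2,5] = (-8/3 - 28/5) / (5 - 1) = -31/15
h(u) = -8 + (28/5)·(u - 1) + (-31/15)·(u - 1)(u - 7/2)
Expanding: h(u) = -(31/15)u^2 + (149/10)u - 125/6

h(u) = -(31/15)u^2 + (149/10)u - 125/6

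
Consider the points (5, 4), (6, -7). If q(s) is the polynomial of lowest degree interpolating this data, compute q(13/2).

-25/2

L_0(13/2) = (1/2)/[(-1)] = -1/2
L_1(13/2) = (3/2)/[(1)] = 3/2
Sum: 4·(-1/2) + (-7)·(3/2) = -25/2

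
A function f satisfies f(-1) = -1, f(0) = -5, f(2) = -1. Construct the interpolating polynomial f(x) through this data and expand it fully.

f(x) = 2x^2 - 2x - 5

Build the Lagrange basis polynomials:
L_0(x) = x(x - 2) / [3] = (1/3)x^2 - (2/3)x
L_1(x) = (x + 1)(x - 2) / [-2] = -(1/2)x^2 + (1/2)x + 1
L_2(x) = (x + 1)x / [6] = (1/6)x^2 + (1/6)x
f(x) = (-1)·L_0 + (-5)·L_1 + (-1)·L_2
  (-1)·L_0(x) = -(1/3)x^2 + (2/3)x
  (-5)·L_1(x) = (5/2)x^2 - (5/2)x - 5
  (-1)·L_2(x) = -(1/6)x^2 - (1/6)x
Adding term by term: 2x^2 - 2x - 5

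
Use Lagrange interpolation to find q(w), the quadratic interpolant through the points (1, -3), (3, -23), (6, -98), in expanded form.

q(w) = -3w^2 + 2w - 2

Build the Lagrange basis polynomials:
L_0(w) = (w - 3)(w - 6) / [10] = (1/10)w^2 - (9/10)w + 9/5
L_1(w) = (w - 1)(w - 6) / [-6] = -(1/6)w^2 + (7/6)w - 1
L_2(w) = (w - 1)(w - 3) / [15] = (1/15)w^2 - (4/15)w + 1/5
q(w) = (-3)·L_0 + (-23)·L_1 + (-98)·L_2
  (-3)·L_0(w) = -(3/10)w^2 + (27/10)w - 27/5
  (-23)·L_1(w) = (23/6)w^2 - (161/6)w + 23
  (-98)·L_2(w) = -(98/15)w^2 + (392/15)w - 98/5
Adding term by term: -3w^2 + 2w - 2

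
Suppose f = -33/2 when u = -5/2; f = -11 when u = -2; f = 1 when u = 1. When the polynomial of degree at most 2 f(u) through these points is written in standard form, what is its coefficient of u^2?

-2

Build the Lagrange basis polynomials:
L_0(u) = (u + 2)(u - 1) / [7/4] = (4/7)u^2 + (4/7)u - 8/7
L_1(u) = (u + 5/2)(u - 1) / [-3/2] = -(2/3)u^2 - u + 5/3
L_2(u) = (u + 5/2)(u + 2) / [21/2] = (2/21)u^2 + (3/7)u + 10/21
f(u) = (-33/2)·L_0 + (-11)·L_1 + 1·L_2
Only the coefficient of u^2 is needed; take it from each L_i and combine:
(-33/2)·(4/7) + (-11)·(-2/3) + 1·(2/21) = -2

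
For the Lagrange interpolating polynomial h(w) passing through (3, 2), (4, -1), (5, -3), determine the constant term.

17

Build the Lagrange basis polynomials:
L_0(w) = (w - 4)(w - 5) / [2] = (1/2)w^2 - (9/2)w + 10
L_1(w) = (w - 3)(w - 5) / [-1] = -w^2 + 8w - 15
L_2(w) = (w - 3)(w - 4) / [2] = (1/2)w^2 - (7/2)w + 6
h(w) = 2·L_0 + (-1)·L_1 + (-3)·L_2
Only the constant term is needed; take it from each L_i and combine:
2·(10) + (-1)·(-15) + (-3)·(6) = 17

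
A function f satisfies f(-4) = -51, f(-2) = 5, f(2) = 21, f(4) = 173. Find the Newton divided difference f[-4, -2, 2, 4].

2

f[-4,-2] = (5 - (-51)) / (-2 - (-4)) = 28
f[-2,2] = (21 - 5) / (2 - (-2)) = 4
f[2,4] = (173 - 21) / (4 - 2) = 76
f[-4,-2,2] = (4 - 28) / (2 - (-4)) = -4
f[-2,2,4] = (76 - 4) / (4 - (-2)) = 12
f[-4,-2,2,4] = (12 - (-4)) / (4 - (-4)) = 2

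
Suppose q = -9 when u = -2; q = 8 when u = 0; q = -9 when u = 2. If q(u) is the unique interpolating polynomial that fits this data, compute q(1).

Using Newton's divided-difference form:
q[-2,0] = (8 - (-9)) / (0 - (-2)) = 17/2
q[0,2] = (-9 - 8) / (2 - 0) = -17/2
q[-2,0,2] = (-17/2 - 17/2) / (2 - (-2)) = -17/4
q(1) = -9 + (17/2)·(3) + (-17/4)·(3)·(1) = 15/4

15/4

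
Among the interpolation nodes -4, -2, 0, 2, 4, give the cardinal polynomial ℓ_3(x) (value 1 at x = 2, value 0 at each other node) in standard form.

ℓ_3(x) = -(1/96)x^4 - (1/48)x^3 + (1/6)x^2 + (1/3)x

ℓ_3(x) = (x + 4)(x + 2)x(x - 4) / [(6)·(4)·(2)·(-2)]
       = (x^4 + 2x^3 - 16x^2 - 32x) / (-96)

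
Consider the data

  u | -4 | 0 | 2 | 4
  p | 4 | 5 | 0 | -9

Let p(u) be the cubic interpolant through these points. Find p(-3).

L_0(-3) = (-3)·(-5)·(-7)/[(-4)·(-6)·(-8)] = 35/64
L_1(-3) = (1)·(-5)·(-7)/[(4)·(-2)·(-4)] = 35/32
L_2(-3) = (1)·(-3)·(-7)/[(6)·(2)·(-2)] = -7/8
L_3(-3) = (1)·(-3)·(-5)/[(8)·(4)·(2)] = 15/64
Sum: 4·(35/64) + 5·(35/32) + 0 + (-9)·(15/64) = 355/64

355/64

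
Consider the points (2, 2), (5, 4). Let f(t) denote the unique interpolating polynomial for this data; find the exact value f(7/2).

L_0(7/2) = (-3/2)/[(-3)] = 1/2
L_1(7/2) = (3/2)/[(3)] = 1/2
Sum: 2·(1/2) + 4·(1/2) = 3

3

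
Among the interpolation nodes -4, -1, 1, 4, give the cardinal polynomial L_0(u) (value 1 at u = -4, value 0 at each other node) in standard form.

L_0(u) = (u + 1)(u - 1)(u - 4) / [(-3)·(-5)·(-8)]
       = (u^3 - 4u^2 - u + 4) / (-120)

L_0(u) = -(1/120)u^3 + (1/30)u^2 + (1/120)u - 1/30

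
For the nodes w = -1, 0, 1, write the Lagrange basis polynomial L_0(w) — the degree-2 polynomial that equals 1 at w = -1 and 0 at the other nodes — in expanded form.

L_0(w) = (1/2)w^2 - (1/2)w

L_0(w) = w(w - 1) / [(-1)·(-2)]
       = (w^2 - w) / (2)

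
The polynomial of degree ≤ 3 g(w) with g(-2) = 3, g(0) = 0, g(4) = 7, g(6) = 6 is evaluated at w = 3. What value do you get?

171/32

Evaluate each Lagrange basis at w = 3:
L_0(3) = (3)·(-1)·(-3)/[(-2)·(-6)·(-8)] = -3/32
L_1(3) = (5)·(-1)·(-3)/[(2)·(-4)·(-6)] = 5/16
L_2(3) = (5)·(3)·(-3)/[(6)·(4)·(-2)] = 15/16
L_3(3) = (5)·(3)·(-1)/[(8)·(6)·(2)] = -5/32
Sum: 3·(-3/32) + 0 + 7·(15/16) + 6·(-5/32) = 171/32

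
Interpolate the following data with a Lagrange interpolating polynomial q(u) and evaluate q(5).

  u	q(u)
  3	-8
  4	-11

L_0(5) = (1)/[(-1)] = -1
L_1(5) = (2)/[(1)] = 2
Sum: (-8)·(-1) + (-11)·(2) = -14

-14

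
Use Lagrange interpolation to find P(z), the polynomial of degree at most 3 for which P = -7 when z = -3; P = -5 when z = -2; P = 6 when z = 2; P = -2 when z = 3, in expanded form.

P(z) = -(23/60)z^3 - z^2 + (257/60)z + 9/2

Build the Lagrange basis polynomials:
L_0(z) = (z + 2)(z - 2)(z - 3) / [-30] = -(1/30)z^3 + (1/10)z^2 + (2/15)z - 2/5
L_1(z) = (z + 3)(z - 2)(z - 3) / [20] = (1/20)z^3 - (1/10)z^2 - (9/20)z + 9/10
L_2(z) = (z + 3)(z + 2)(z - 3) / [-20] = -(1/20)z^3 - (1/10)z^2 + (9/20)z + 9/10
L_3(z) = (z + 3)(z + 2)(z - 2) / [30] = (1/30)z^3 + (1/10)z^2 - (2/15)z - 2/5
P(z) = (-7)·L_0 + (-5)·L_1 + 6·L_2 + (-2)·L_3
  (-7)·L_0(z) = (7/30)z^3 - (7/10)z^2 - (14/15)z + 14/5
  (-5)·L_1(z) = -(1/4)z^3 + (1/2)z^2 + (9/4)z - 9/2
  6·L_2(z) = -(3/10)z^3 - (3/5)z^2 + (27/10)z + 27/5
  (-2)·L_3(z) = -(1/15)z^3 - (1/5)z^2 + (4/15)z + 4/5
Adding term by term: -(23/60)z^3 - z^2 + (257/60)z + 9/2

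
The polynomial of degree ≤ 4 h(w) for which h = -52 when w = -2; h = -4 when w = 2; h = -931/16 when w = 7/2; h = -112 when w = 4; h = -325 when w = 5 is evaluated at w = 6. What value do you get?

Using Newton's divided-difference form:
h[-2,2] = (-4 - (-52)) / (2 - (-2)) = 12
h[2,7/2] = (-931/16 - (-4)) / (7/2 - 2) = -289/8
h[7/2,4] = (-112 - (-931/16)) / (4 - 7/2) = -861/8
h[4,5] = (-325 - (-112)) / (5 - 4) = -213
h[-2,2,7/2] = (-289/8 - 12) / (7/2 - (-2)) = -35/4
h[2,7/2,4] = (-861/8 - (-289/8)) / (4 - 2) = -143/4
h[7/2,4,5] = (-213 - (-861/8)) / (5 - 7/2) = -281/4
h[-2,2,7/2,4] = (-143/4 - (-35/4)) / (4 - (-2)) = -9/2
h[2,7/2,4,5] = (-281/4 - (-143/4)) / (5 - 2) = -23/2
h[-2,2,7/2,4,5] = (-23/2 - (-9/2)) / (5 - (-2)) = -1
h(6) = -52 + 12·(8) + (-35/4)·(8)·(4) + (-9/2)·(8)·(4)·(5/2) + (-1)·(8)·(4)·(5/2)·(2) = -756

-756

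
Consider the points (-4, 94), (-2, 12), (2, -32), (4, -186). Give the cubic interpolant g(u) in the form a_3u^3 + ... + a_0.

L_0(u) = (u + 2)(u - 2)(u - 4) / [-96] = -(1/96)u^3 + (1/24)u^2 + (1/24)u - 1/6
L_1(u) = (u + 4)(u - 2)(u - 4) / [48] = (1/48)u^3 - (1/24)u^2 - (1/3)u + 2/3
L_2(u) = (u + 4)(u + 2)(u - 4) / [-48] = -(1/48)u^3 - (1/24)u^2 + (1/3)u + 2/3
L_3(u) = (u + 4)(u + 2)(u - 2) / [96] = (1/96)u^3 + (1/24)u^2 - (1/24)u - 1/6
g(u) = 94·L_0 + 12·L_1 + (-32)·L_2 + (-186)·L_3
  94·L_0(u) = -(47/48)u^3 + (47/12)u^2 + (47/12)u - 47/3
  12·L_1(u) = (1/4)u^3 - (1/2)u^2 - 4u + 8
  (-32)·L_2(u) = (2/3)u^3 + (4/3)u^2 - (32/3)u - 64/3
  (-186)·L_3(u) = -(31/16)u^3 - (31/4)u^2 + (31/4)u + 31
Adding term by term: -2u^3 - 3u^2 - 3u + 2

g(u) = -2u^3 - 3u^2 - 3u + 2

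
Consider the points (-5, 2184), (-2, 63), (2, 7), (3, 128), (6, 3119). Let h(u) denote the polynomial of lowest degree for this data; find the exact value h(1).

Evaluate each Lagrange basis at u = 1:
L_0(1) = (3)·(-1)·(-2)·(-5)/[(-3)·(-7)·(-8)·(-11)] = -5/308
L_1(1) = (6)·(-1)·(-2)·(-5)/[(3)·(-4)·(-5)·(-8)] = 1/8
L_2(1) = (6)·(3)·(-2)·(-5)/[(7)·(4)·(-1)·(-4)] = 45/28
L_3(1) = (6)·(3)·(-1)·(-5)/[(8)·(5)·(1)·(-3)] = -3/4
L_4(1) = (6)·(3)·(-1)·(-2)/[(11)·(8)·(4)·(3)] = 3/88
Sum: 2184·(-5/308) + 63·(1/8) + 7·(45/28) + 128·(-3/4) + 3119·(3/88) = -6

-6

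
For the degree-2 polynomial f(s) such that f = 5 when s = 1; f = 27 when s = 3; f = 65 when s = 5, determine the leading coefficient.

2

The leading coefficient equals the top divided difference f[1,3,5].
f[1,3] = (27 - 5) / (3 - 1) = 11
f[3,5] = (65 - 27) / (5 - 3) = 19
f[1,3,5] = (19 - 11) / (5 - 1) = 2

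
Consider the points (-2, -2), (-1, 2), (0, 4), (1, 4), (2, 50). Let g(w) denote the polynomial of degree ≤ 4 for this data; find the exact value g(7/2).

3427/8

Using Newton's divided-difference form:
g[-2,-1] = (2 - (-2)) / (-1 - (-2)) = 4
g[-1,0] = (4 - 2) / (0 - (-1)) = 2
g[0,1] = (4 - 4) / (1 - 0) = 0
g[1,2] = (50 - 4) / (2 - 1) = 46
g[-2,-1,0] = (2 - 4) / (0 - (-2)) = -1
g[-1,0,1] = (0 - 2) / (1 - (-1)) = -1
g[0,1,2] = (46 - 0) / (2 - 0) = 23
g[-2,-1,0,1] = (-1 - (-1)) / (1 - (-2)) = 0
g[-1,0,1,2] = (23 - (-1)) / (2 - (-1)) = 8
g[-2,-1,0,1,2] = (8 - 0) / (2 - (-2)) = 2
g(7/2) = -2 + 4·(11/2) + (-1)·(11/2)·(9/2) + 0·(11/2)·(9/2)·(7/2) + 2·(11/2)·(9/2)·(7/2)·(5/2) = 3427/8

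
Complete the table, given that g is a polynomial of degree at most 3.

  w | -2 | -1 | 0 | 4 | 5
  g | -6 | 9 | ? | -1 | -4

The 4 known values determine g uniquely (degree ≤ 3).
L_0(0) = (1)·(-4)·(-5)/[(-1)·(-6)·(-7)] = -10/21
L_1(0) = (2)·(-4)·(-5)/[(1)·(-5)·(-6)] = 4/3
L_2(0) = (2)·(1)·(-5)/[(6)·(5)·(-1)] = 1/3
L_3(0) = (2)·(1)·(-4)/[(7)·(6)·(1)] = -4/21
Sum: (-6)·(-10/21) + 9·(4/3) + (-1)·(1/3) + (-4)·(-4/21) = 107/7

107/7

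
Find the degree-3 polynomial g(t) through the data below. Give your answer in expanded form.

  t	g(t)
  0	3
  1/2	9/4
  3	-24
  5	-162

L_0(t) = (t - 1/2)(t - 3)(t - 5) / [-15/2] = -(2/15)t^3 + (17/15)t^2 - (38/15)t + 1
L_1(t) = t(t - 3)(t - 5) / [45/8] = (8/45)t^3 - (64/45)t^2 + (8/3)t
L_2(t) = t(t - 1/2)(t - 5) / [-15] = -(1/15)t^3 + (11/30)t^2 - (1/6)t
L_3(t) = t(t - 1/2)(t - 3) / [45] = (1/45)t^3 - (7/90)t^2 + (1/30)t
g(t) = 3·L_0 + (9/4)·L_1 + (-24)·L_2 + (-162)·L_3
  3·L_0(t) = -(2/5)t^3 + (17/5)t^2 - (38/5)t + 3
  (9/4)·L_1(t) = (2/5)t^3 - (16/5)t^2 + 6t
  (-24)·L_2(t) = (8/5)t^3 - (44/5)t^2 + 4t
  (-162)·L_3(t) = -(18/5)t^3 + (63/5)t^2 - (27/5)t
Adding term by term: -2t^3 + 4t^2 - 3t + 3

g(t) = -2t^3 + 4t^2 - 3t + 3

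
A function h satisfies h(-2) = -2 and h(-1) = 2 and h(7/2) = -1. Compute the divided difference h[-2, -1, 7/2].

-28/33

h[-2,-1] = (2 - (-2)) / (-1 - (-2)) = 4
h[-1,7/2] = (-1 - 2) / (7/2 - (-1)) = -2/3
h[-2,-1,7/2] = (-2/3 - 4) / (7/2 - (-2)) = -28/33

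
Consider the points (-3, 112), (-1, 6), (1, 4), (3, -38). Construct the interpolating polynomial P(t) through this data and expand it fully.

P(t) = -3t^3 + 4t^2 + 2t + 1

Newton's divided differences:
P[-3,-1] = (6 - 112) / (-1 - (-3)) = -53
P[-1,1] = (4 - 6) / (1 - (-1)) = -1
P[1,3] = (-38 - 4) / (3 - 1) = -21
P[-3,-1,1] = (-1 - (-53)) / (1 - (-3)) = 13
P[-1,1,3] = (-21 - (-1)) / (3 - (-1)) = -5
P[-3,-1,1,3] = (-5 - 13) / (3 - (-3)) = -3
P(t) = 112 + (-53)·(t + 3) + 13·(t + 3)(t + 1) + (-3)·(t + 3)(t + 1)(t - 1)
Expanding: P(t) = -3t^3 + 4t^2 + 2t + 1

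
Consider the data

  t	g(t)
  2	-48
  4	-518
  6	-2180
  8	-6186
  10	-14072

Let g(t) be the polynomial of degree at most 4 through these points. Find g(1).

-5

L_0(1) = (-3)·(-5)·(-7)·(-9)/[(-2)·(-4)·(-6)·(-8)] = 315/128
L_1(1) = (-1)·(-5)·(-7)·(-9)/[(2)·(-2)·(-4)·(-6)] = -105/32
L_2(1) = (-1)·(-3)·(-7)·(-9)/[(4)·(2)·(-2)·(-4)] = 189/64
L_3(1) = (-1)·(-3)·(-5)·(-9)/[(6)·(4)·(2)·(-2)] = -45/32
L_4(1) = (-1)·(-3)·(-5)·(-7)/[(8)·(6)·(4)·(2)] = 35/128
Sum: (-48)·(315/128) + (-518)·(-105/32) + (-2180)·(189/64) + (-6186)·(-45/32) + (-14072)·(35/128) = -5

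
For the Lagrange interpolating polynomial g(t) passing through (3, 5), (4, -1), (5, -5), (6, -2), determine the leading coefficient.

The leading coefficient equals the top divided difference g[3,4,5,6].
g[3,4] = (-1 - 5) / (4 - 3) = -6
g[4,5] = (-5 - (-1)) / (5 - 4) = -4
g[5,6] = (-2 - (-5)) / (6 - 5) = 3
g[3,4,5] = (-4 - (-6)) / (5 - 3) = 1
g[4,5,6] = (3 - (-4)) / (6 - 4) = 7/2
g[3,4,5,6] = (7/2 - 1) / (6 - 3) = 5/6

5/6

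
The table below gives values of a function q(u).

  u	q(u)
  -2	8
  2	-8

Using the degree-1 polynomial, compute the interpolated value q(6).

-24

L_0(6) = (4)/[(-4)] = -1
L_1(6) = (8)/[(4)] = 2
Sum: 8·(-1) + (-8)·(2) = -24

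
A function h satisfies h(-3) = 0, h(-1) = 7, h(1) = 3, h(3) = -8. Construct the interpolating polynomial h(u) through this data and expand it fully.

h(u) = (1/12)u^3 - (9/8)u^2 - (25/12)u + 49/8

Build the Lagrange basis polynomials:
L_0(u) = (u + 1)(u - 1)(u - 3) / [-48] = -(1/48)u^3 + (1/16)u^2 + (1/48)u - 1/16
L_1(u) = (u + 3)(u - 1)(u - 3) / [16] = (1/16)u^3 - (1/16)u^2 - (9/16)u + 9/16
L_2(u) = (u + 3)(u + 1)(u - 3) / [-16] = -(1/16)u^3 - (1/16)u^2 + (9/16)u + 9/16
L_3(u) = (u + 3)(u + 1)(u - 1) / [48] = (1/48)u^3 + (1/16)u^2 - (1/48)u - 1/16
h(u) = 0·L_0 + 7·L_1 + 3·L_2 + (-8)·L_3
  0·L_0(u) = 0
  7·L_1(u) = (7/16)u^3 - (7/16)u^2 - (63/16)u + 63/16
  3·L_2(u) = -(3/16)u^3 - (3/16)u^2 + (27/16)u + 27/16
  (-8)·L_3(u) = -(1/6)u^3 - (1/2)u^2 + (1/6)u + 1/2
Adding term by term: (1/12)u^3 - (9/8)u^2 - (25/12)u + 49/8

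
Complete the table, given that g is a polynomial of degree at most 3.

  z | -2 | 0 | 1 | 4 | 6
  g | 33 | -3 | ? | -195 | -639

The 4 known values determine g uniquely (degree ≤ 3).
Evaluate each Lagrange basis at z = 1:
L_0(1) = (1)·(-3)·(-5)/[(-2)·(-6)·(-8)] = -5/32
L_1(1) = (3)·(-3)·(-5)/[(2)·(-4)·(-6)] = 15/16
L_2(1) = (3)·(1)·(-5)/[(6)·(4)·(-2)] = 5/16
L_3(1) = (3)·(1)·(-3)/[(8)·(6)·(2)] = -3/32
Sum: 33·(-5/32) + (-3)·(15/16) + (-195)·(5/16) + (-639)·(-3/32) = -9

-9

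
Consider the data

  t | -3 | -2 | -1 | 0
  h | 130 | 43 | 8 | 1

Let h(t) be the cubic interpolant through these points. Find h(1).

Evaluate each Lagrange basis at t = 1:
L_0(1) = (3)·(2)·(1)/[(-1)·(-2)·(-3)] = -1
L_1(1) = (4)·(2)·(1)/[(1)·(-1)·(-2)] = 4
L_2(1) = (4)·(3)·(1)/[(2)·(1)·(-1)] = -6
L_3(1) = (4)·(3)·(2)/[(3)·(2)·(1)] = 4
Sum: 130·(-1) + 43·(4) + 8·(-6) + 1·(4) = -2

-2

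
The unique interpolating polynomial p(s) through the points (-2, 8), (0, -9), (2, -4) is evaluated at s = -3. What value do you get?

Evaluate each Lagrange basis at s = -3:
L_0(-3) = (-3)·(-5)/[(-2)·(-4)] = 15/8
L_1(-3) = (-1)·(-5)/[(2)·(-2)] = -5/4
L_2(-3) = (-1)·(-3)/[(4)·(2)] = 3/8
Sum: 8·(15/8) + (-9)·(-5/4) + (-4)·(3/8) = 99/4

99/4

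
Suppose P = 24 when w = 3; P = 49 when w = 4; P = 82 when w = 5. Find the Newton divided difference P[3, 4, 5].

4

P[3,4] = (49 - 24) / (4 - 3) = 25
P[4,5] = (82 - 49) / (5 - 4) = 33
P[3,4,5] = (33 - 25) / (5 - 3) = 4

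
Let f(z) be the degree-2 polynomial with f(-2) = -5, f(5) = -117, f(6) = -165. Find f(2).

-21

Evaluate each Lagrange basis at z = 2:
L_0(2) = (-3)·(-4)/[(-7)·(-8)] = 3/14
L_1(2) = (4)·(-4)/[(7)·(-1)] = 16/7
L_2(2) = (4)·(-3)/[(8)·(1)] = -3/2
Sum: (-5)·(3/14) + (-117)·(16/7) + (-165)·(-3/2) = -21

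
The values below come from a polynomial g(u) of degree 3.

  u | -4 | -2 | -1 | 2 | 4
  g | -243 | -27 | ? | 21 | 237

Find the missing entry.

The 4 known values determine g uniquely (degree ≤ 3).
Evaluate each Lagrange basis at u = -1:
L_0(-1) = (1)·(-3)·(-5)/[(-2)·(-6)·(-8)] = -5/32
L_1(-1) = (3)·(-3)·(-5)/[(2)·(-4)·(-6)] = 15/16
L_2(-1) = (3)·(1)·(-5)/[(6)·(4)·(-2)] = 5/16
L_3(-1) = (3)·(1)·(-3)/[(8)·(6)·(2)] = -3/32
Sum: (-243)·(-5/32) + (-27)·(15/16) + 21·(5/16) + 237·(-3/32) = -3

-3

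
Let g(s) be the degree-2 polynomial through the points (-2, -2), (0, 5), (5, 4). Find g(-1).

L_0(-1) = (-1)·(-6)/[(-2)·(-7)] = 3/7
L_1(-1) = (1)·(-6)/[(2)·(-5)] = 3/5
L_2(-1) = (1)·(-1)/[(7)·(5)] = -1/35
Sum: (-2)·(3/7) + 5·(3/5) + 4·(-1/35) = 71/35

71/35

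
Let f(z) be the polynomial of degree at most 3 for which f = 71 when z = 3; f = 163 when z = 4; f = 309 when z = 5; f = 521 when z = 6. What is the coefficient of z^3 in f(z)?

2

The leading coefficient equals the top divided difference f[3,4,5,6].
f[3,4] = (163 - 71) / (4 - 3) = 92
f[4,5] = (309 - 163) / (5 - 4) = 146
f[5,6] = (521 - 309) / (6 - 5) = 212
f[3,4,5] = (146 - 92) / (5 - 3) = 27
f[4,5,6] = (212 - 146) / (6 - 4) = 33
f[3,4,5,6] = (33 - 27) / (6 - 3) = 2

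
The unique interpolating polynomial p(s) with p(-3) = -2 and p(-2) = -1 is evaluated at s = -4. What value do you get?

L_0(-4) = (-2)/[(-1)] = 2
L_1(-4) = (-1)/[(1)] = -1
Sum: (-2)·(2) + (-1)·(-1) = -3

-3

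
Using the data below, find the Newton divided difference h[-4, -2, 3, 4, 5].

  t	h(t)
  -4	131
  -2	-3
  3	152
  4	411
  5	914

1

h[-4,-2] = (-3 - 131) / (-2 - (-4)) = -67
h[-2,3] = (152 - (-3)) / (3 - (-2)) = 31
h[3,4] = (411 - 152) / (4 - 3) = 259
h[4,5] = (914 - 411) / (5 - 4) = 503
h[-4,-2,3] = (31 - (-67)) / (3 - (-4)) = 14
h[-2,3,4] = (259 - 31) / (4 - (-2)) = 38
h[3,4,5] = (503 - 259) / (5 - 3) = 122
h[-4,-2,3,4] = (38 - 14) / (4 - (-4)) = 3
h[-2,3,4,5] = (122 - 38) / (5 - (-2)) = 12
h[-4,-2,3,4,5] = (12 - 3) / (5 - (-4)) = 1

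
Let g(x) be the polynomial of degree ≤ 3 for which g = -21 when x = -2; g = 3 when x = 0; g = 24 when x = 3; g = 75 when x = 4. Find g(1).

0

Evaluate each Lagrange basis at x = 1:
L_0(1) = (1)·(-2)·(-3)/[(-2)·(-5)·(-6)] = -1/10
L_1(1) = (3)·(-2)·(-3)/[(2)·(-3)·(-4)] = 3/4
L_2(1) = (3)·(1)·(-3)/[(5)·(3)·(-1)] = 3/5
L_3(1) = (3)·(1)·(-2)/[(6)·(4)·(1)] = -1/4
Sum: (-21)·(-1/10) + 3·(3/4) + 24·(3/5) + 75·(-1/4) = 0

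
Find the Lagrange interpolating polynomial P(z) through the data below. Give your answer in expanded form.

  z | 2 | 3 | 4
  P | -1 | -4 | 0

Build the Lagrange basis polynomials:
L_0(z) = (z - 3)(z - 4) / [2] = (1/2)z^2 - (7/2)z + 6
L_1(z) = (z - 2)(z - 4) / [-1] = -z^2 + 6z - 8
L_2(z) = (z - 2)(z - 3) / [2] = (1/2)z^2 - (5/2)z + 3
P(z) = (-1)·L_0 + (-4)·L_1 + 0·L_2
  (-1)·L_0(z) = -(1/2)z^2 + (7/2)z - 6
  (-4)·L_1(z) = 4z^2 - 24z + 32
  0·L_2(z) = 0
Adding term by term: (7/2)z^2 - (41/2)z + 26

P(z) = (7/2)z^2 - (41/2)z + 26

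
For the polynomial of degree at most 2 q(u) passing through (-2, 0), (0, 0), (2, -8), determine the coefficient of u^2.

The leading coefficient equals the top divided difference q[-2,0,2].
q[-2,0] = (0 - 0) / (0 - (-2)) = 0
q[0,2] = (-8 - 0) / (2 - 0) = -4
q[-2,0,2] = (-4 - 0) / (2 - (-2)) = -1

-1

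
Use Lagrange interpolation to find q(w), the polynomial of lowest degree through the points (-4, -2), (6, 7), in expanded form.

L_0(w) = (w - 6) / [-10] = -(1/10)w + 3/5
L_1(w) = (w + 4) / [10] = (1/10)w + 2/5
q(w) = (-2)·L_0 + 7·L_1
  (-2)·L_0(w) = (1/5)w - 6/5
  7·L_1(w) = (7/10)w + 14/5
Adding term by term: (9/10)w + 8/5

q(w) = (9/10)w + 8/5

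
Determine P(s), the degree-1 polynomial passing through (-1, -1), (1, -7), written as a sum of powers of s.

P(s) = -3s - 4

Build the Lagrange basis polynomials:
L_0(s) = (s - 1) / [-2] = -(1/2)s + 1/2
L_1(s) = (s + 1) / [2] = (1/2)s + 1/2
P(s) = (-1)·L_0 + (-7)·L_1
  (-1)·L_0(s) = (1/2)s - 1/2
  (-7)·L_1(s) = -(7/2)s - 7/2
Adding term by term: -3s - 4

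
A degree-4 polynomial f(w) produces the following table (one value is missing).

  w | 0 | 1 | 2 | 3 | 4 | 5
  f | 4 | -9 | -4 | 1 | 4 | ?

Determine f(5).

19

The 5 known values determine f uniquely (degree ≤ 4).
Evaluate each Lagrange basis at w = 5:
L_0(5) = (4)·(3)·(2)·(1)/[(-1)·(-2)·(-3)·(-4)] = 1
L_1(5) = (5)·(3)·(2)·(1)/[(1)·(-1)·(-2)·(-3)] = -5
L_2(5) = (5)·(4)·(2)·(1)/[(2)·(1)·(-1)·(-2)] = 10
L_3(5) = (5)·(4)·(3)·(1)/[(3)·(2)·(1)·(-1)] = -10
L_4(5) = (5)·(4)·(3)·(2)/[(4)·(3)·(2)·(1)] = 5
Sum: 4·(1) + (-9)·(-5) + (-4)·(10) + 1·(-10) + 4·(5) = 19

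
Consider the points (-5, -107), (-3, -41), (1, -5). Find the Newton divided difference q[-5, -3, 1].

q[-5,-3] = (-41 - (-107)) / (-3 - (-5)) = 33
q[-3,1] = (-5 - (-41)) / (1 - (-3)) = 9
q[-5,-3,1] = (9 - 33) / (1 - (-5)) = -4

-4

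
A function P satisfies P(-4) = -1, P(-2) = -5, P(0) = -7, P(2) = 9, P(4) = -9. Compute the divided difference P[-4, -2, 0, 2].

1/3

P[-4,-2] = (-5 - (-1)) / (-2 - (-4)) = -2
P[-2,0] = (-7 - (-5)) / (0 - (-2)) = -1
P[0,2] = (9 - (-7)) / (2 - 0) = 8
P[-4,-2,0] = (-1 - (-2)) / (0 - (-4)) = 1/4
P[-2,0,2] = (8 - (-1)) / (2 - (-2)) = 9/4
P[-4,-2,0,2] = (9/4 - 1/4) / (2 - (-4)) = 1/3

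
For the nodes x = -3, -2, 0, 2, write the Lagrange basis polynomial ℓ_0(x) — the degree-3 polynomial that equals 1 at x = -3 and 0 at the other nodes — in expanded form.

ℓ_0(x) = (x + 2)x(x - 2) / [(-1)·(-3)·(-5)]
       = (x^3 - 4x) / (-15)

ℓ_0(x) = -(1/15)x^3 + (4/15)x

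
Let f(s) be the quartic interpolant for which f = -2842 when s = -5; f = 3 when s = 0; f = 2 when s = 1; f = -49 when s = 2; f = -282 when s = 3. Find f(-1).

-10

Using Newton's divided-difference form:
f[-5,0] = (3 - (-2842)) / (0 - (-5)) = 569
f[0,1] = (2 - 3) / (1 - 0) = -1
f[1,2] = (-49 - 2) / (2 - 1) = -51
f[2,3] = (-282 - (-49)) / (3 - 2) = -233
f[-5,0,1] = (-1 - 569) / (1 - (-5)) = -95
f[0,1,2] = (-51 - (-1)) / (2 - 0) = -25
f[1,2,3] = (-233 - (-51)) / (3 - 1) = -91
f[-5,0,1,2] = (-25 - (-95)) / (2 - (-5)) = 10
f[0,1,2,3] = (-91 - (-25)) / (3 - 0) = -22
f[-5,0,1,2,3] = (-22 - 10) / (3 - (-5)) = -4
f(-1) = -2842 + 569·(4) + (-95)·(4)·(-1) + 10·(4)·(-1)·(-2) + (-4)·(4)·(-1)·(-2)·(-3) = -10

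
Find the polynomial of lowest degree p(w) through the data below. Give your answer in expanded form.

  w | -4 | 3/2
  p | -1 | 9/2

p(w) = w + 3

Build the Lagrange basis polynomials:
L_0(w) = (w - 3/2) / [-11/2] = -(2/11)w + 3/11
L_1(w) = (w + 4) / [11/2] = (2/11)w + 8/11
p(w) = (-1)·L_0 + (9/2)·L_1
  (-1)·L_0(w) = (2/11)w - 3/11
  (9/2)·L_1(w) = (9/11)w + 36/11
Adding term by term: w + 3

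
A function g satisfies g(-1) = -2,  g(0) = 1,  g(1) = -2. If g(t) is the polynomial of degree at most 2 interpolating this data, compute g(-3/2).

-23/4

Using Newton's divided-difference form:
g[-1,0] = (1 - (-2)) / (0 - (-1)) = 3
g[0,1] = (-2 - 1) / (1 - 0) = -3
g[-1,0,1] = (-3 - 3) / (1 - (-1)) = -3
g(-3/2) = -2 + 3·(-1/2) + (-3)·(-1/2)·(-3/2) = -23/4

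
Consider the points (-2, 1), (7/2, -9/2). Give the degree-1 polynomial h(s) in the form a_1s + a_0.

Build the Lagrange basis polynomials:
L_0(s) = (s - 7/2) / [-11/2] = -(2/11)s + 7/11
L_1(s) = (s + 2) / [11/2] = (2/11)s + 4/11
h(s) = 1·L_0 + (-9/2)·L_1
  1·L_0(s) = -(2/11)s + 7/11
  (-9/2)·L_1(s) = -(9/11)s - 18/11
Adding term by term: -s - 1

h(s) = -s - 1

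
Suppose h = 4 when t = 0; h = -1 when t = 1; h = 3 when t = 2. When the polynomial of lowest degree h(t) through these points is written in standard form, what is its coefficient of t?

L_0(t) = (t - 1)(t - 2) / [2] = (1/2)t^2 - (3/2)t + 1
L_1(t) = t(t - 2) / [-1] = -t^2 + 2t
L_2(t) = t(t - 1) / [2] = (1/2)t^2 - (1/2)t
h(t) = 4·L_0 + (-1)·L_1 + 3·L_2
Only the coefficient of t is needed; take it from each L_i and combine:
4·(-3/2) + (-1)·(2) + 3·(-1/2) = -19/2

-19/2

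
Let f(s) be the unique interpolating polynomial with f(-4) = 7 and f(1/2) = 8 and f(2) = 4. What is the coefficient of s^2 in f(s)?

-13/27

Build the Lagrange basis polynomials:
L_0(s) = (s - 1/2)(s - 2) / [27] = (1/27)s^2 - (5/54)s + 1/27
L_1(s) = (s + 4)(s - 2) / [-27/4] = -(4/27)s^2 - (8/27)s + 32/27
L_2(s) = (s + 4)(s - 1/2) / [9] = (1/9)s^2 + (7/18)s - 2/9
f(s) = 7·L_0 + 8·L_1 + 4·L_2
Only the coefficient of s^2 is needed; take it from each L_i and combine:
7·(1/27) + 8·(-4/27) + 4·(1/9) = -13/27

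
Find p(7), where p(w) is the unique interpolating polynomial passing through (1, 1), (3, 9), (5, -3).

Evaluate each Lagrange basis at w = 7:
L_0(7) = (4)·(2)/[(-2)·(-4)] = 1
L_1(7) = (6)·(2)/[(2)·(-2)] = -3
L_2(7) = (6)·(4)/[(4)·(2)] = 3
Sum: 1·(1) + 9·(-3) + (-3)·(3) = -35

-35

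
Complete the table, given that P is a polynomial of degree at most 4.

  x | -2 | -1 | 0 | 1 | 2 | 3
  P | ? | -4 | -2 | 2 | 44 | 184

-16

The 5 known values determine P uniquely (degree ≤ 4).
L_0(-2) = (-2)·(-3)·(-4)·(-5)/[(-1)·(-2)·(-3)·(-4)] = 5
L_1(-2) = (-1)·(-3)·(-4)·(-5)/[(1)·(-1)·(-2)·(-3)] = -10
L_2(-2) = (-1)·(-2)·(-4)·(-5)/[(2)·(1)·(-1)·(-2)] = 10
L_3(-2) = (-1)·(-2)·(-3)·(-5)/[(3)·(2)·(1)·(-1)] = -5
L_4(-2) = (-1)·(-2)·(-3)·(-4)/[(4)·(3)·(2)·(1)] = 1
Sum: (-4)·(5) + (-2)·(-10) + 2·(10) + 44·(-5) + 184·(1) = -16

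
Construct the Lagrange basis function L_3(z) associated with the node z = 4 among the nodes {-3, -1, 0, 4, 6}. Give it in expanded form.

L_3(z) = -(1/280)z^4 + (1/140)z^3 + (3/40)z^2 + (9/140)z

L_3(z) = (z + 3)(z + 1)z(z - 6) / [(7)·(5)·(4)·(-2)]
       = (z^4 - 2z^3 - 21z^2 - 18z) / (-280)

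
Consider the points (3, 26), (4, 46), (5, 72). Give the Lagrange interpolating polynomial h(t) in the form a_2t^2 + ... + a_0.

h(t) = 3t^2 - t + 2

Build the Lagrange basis polynomials:
L_0(t) = (t - 4)(t - 5) / [2] = (1/2)t^2 - (9/2)t + 10
L_1(t) = (t - 3)(t - 5) / [-1] = -t^2 + 8t - 15
L_2(t) = (t - 3)(t - 4) / [2] = (1/2)t^2 - (7/2)t + 6
h(t) = 26·L_0 + 46·L_1 + 72·L_2
  26·L_0(t) = 13t^2 - 117t + 260
  46·L_1(t) = -46t^2 + 368t - 690
  72·L_2(t) = 36t^2 - 252t + 432
Adding term by term: 3t^2 - t + 2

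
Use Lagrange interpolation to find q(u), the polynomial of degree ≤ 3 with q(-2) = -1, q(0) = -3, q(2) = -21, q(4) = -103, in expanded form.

q(u) = -u^3 - 2u^2 - u - 3

Build the Lagrange basis polynomials:
L_0(u) = u(u - 2)(u - 4) / [-48] = -(1/48)u^3 + (1/8)u^2 - (1/6)u
L_1(u) = (u + 2)(u - 2)(u - 4) / [16] = (1/16)u^3 - (1/4)u^2 - (1/4)u + 1
L_2(u) = (u + 2)u(u - 4) / [-16] = -(1/16)u^3 + (1/8)u^2 + (1/2)u
L_3(u) = (u + 2)u(u - 2) / [48] = (1/48)u^3 - (1/12)u
q(u) = (-1)·L_0 + (-3)·L_1 + (-21)·L_2 + (-103)·L_3
  (-1)·L_0(u) = (1/48)u^3 - (1/8)u^2 + (1/6)u
  (-3)·L_1(u) = -(3/16)u^3 + (3/4)u^2 + (3/4)u - 3
  (-21)·L_2(u) = (21/16)u^3 - (21/8)u^2 - (21/2)u
  (-103)·L_3(u) = -(103/48)u^3 + (103/12)u
Adding term by term: -u^3 - 2u^2 - u - 3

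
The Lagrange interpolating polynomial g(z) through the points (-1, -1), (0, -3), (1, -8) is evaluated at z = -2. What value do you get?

-2

Evaluate each Lagrange basis at z = -2:
L_0(-2) = (-2)·(-3)/[(-1)·(-2)] = 3
L_1(-2) = (-1)·(-3)/[(1)·(-1)] = -3
L_2(-2) = (-1)·(-2)/[(2)·(1)] = 1
Sum: (-1)·(3) + (-3)·(-3) + (-8)·(1) = -2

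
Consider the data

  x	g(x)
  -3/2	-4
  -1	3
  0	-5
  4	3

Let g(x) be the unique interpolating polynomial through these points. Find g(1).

-299/11

Evaluate each Lagrange basis at x = 1:
L_0(1) = (2)·(1)·(-3)/[(-1/2)·(-3/2)·(-11/2)] = 16/11
L_1(1) = (5/2)·(1)·(-3)/[(1/2)·(-1)·(-5)] = -3
L_2(1) = (5/2)·(2)·(-3)/[(3/2)·(1)·(-4)] = 5/2
L_3(1) = (5/2)·(2)·(1)/[(11/2)·(5)·(4)] = 1/22
Sum: (-4)·(16/11) + 3·(-3) + (-5)·(5/2) + 3·(1/22) = -299/11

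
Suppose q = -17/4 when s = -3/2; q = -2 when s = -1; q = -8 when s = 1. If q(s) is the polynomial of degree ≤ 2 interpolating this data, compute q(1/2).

Using Newton's divided-difference form:
q[-3/2,-1] = (-2 - (-17/4)) / (-1 - (-3/2)) = 9/2
q[-1,1] = (-8 - (-2)) / (1 - (-1)) = -3
q[-3/2,-1,1] = (-3 - 9/2) / (1 - (-3/2)) = -3
q(1/2) = -17/4 + (9/2)·(2) + (-3)·(2)·(3/2) = -17/4

-17/4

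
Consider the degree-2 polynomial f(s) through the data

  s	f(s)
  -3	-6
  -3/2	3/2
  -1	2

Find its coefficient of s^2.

The leading coefficient equals the top divided difference f[-3,-3/2,-1].
f[-3,-3/2] = (3/2 - (-6)) / (-3/2 - (-3)) = 5
f[-3/2,-1] = (2 - 3/2) / (-1 - (-3/2)) = 1
f[-3,-3/2,-1] = (1 - 5) / (-1 - (-3)) = -2

-2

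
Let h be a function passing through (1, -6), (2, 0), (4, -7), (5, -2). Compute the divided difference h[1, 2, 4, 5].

h[1,2] = (0 - (-6)) / (2 - 1) = 6
h[2,4] = (-7 - 0) / (4 - 2) = -7/2
h[4,5] = (-2 - (-7)) / (5 - 4) = 5
h[1,2,4] = (-7/2 - 6) / (4 - 1) = -19/6
h[2,4,5] = (5 - (-7/2)) / (5 - 2) = 17/6
h[1,2,4,5] = (17/6 - (-19/6)) / (5 - 1) = 3/2

3/2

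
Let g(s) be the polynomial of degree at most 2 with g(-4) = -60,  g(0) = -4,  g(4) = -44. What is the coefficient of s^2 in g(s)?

-3

The leading coefficient equals the top divided difference g[-4,0,4].
g[-4,0] = (-4 - (-60)) / (0 - (-4)) = 14
g[0,4] = (-44 - (-4)) / (4 - 0) = -10
g[-4,0,4] = (-10 - 14) / (4 - (-4)) = -3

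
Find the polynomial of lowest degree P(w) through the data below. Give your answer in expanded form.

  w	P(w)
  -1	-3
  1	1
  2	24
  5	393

L_0(w) = (w - 1)(w - 2)(w - 5) / [-36] = -(1/36)w^3 + (2/9)w^2 - (17/36)w + 5/18
L_1(w) = (w + 1)(w - 2)(w - 5) / [8] = (1/8)w^3 - (3/4)w^2 + (3/8)w + 5/4
L_2(w) = (w + 1)(w - 1)(w - 5) / [-9] = -(1/9)w^3 + (5/9)w^2 + (1/9)w - 5/9
L_3(w) = (w + 1)(w - 1)(w - 2) / [72] = (1/72)w^3 - (1/36)w^2 - (1/72)w + 1/36
P(w) = (-3)·L_0 + 1·L_1 + 24·L_2 + 393·L_3
  (-3)·L_0(w) = (1/12)w^3 - (2/3)w^2 + (17/12)w - 5/6
  1·L_1(w) = (1/8)w^3 - (3/4)w^2 + (3/8)w + 5/4
  24·L_2(w) = -(8/3)w^3 + (40/3)w^2 + (8/3)w - 40/3
  393·L_3(w) = (131/24)w^3 - (131/12)w^2 - (131/24)w + 131/12
Adding term by term: 3w^3 + w^2 - w - 2

P(w) = 3w^3 + w^2 - w - 2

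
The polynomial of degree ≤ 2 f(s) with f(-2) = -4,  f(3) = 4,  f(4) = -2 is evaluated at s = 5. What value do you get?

Evaluate each Lagrange basis at s = 5:
L_0(5) = (2)·(1)/[(-5)·(-6)] = 1/15
L_1(5) = (7)·(1)/[(5)·(-1)] = -7/5
L_2(5) = (7)·(2)/[(6)·(1)] = 7/3
Sum: (-4)·(1/15) + 4·(-7/5) + (-2)·(7/3) = -158/15

-158/15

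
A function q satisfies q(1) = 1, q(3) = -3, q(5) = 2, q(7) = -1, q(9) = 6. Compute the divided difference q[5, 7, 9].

q[5,7] = (-1 - 2) / (7 - 5) = -3/2
q[7,9] = (6 - (-1)) / (9 - 7) = 7/2
q[5,7,9] = (7/2 - (-3/2)) / (9 - 5) = 5/4

5/4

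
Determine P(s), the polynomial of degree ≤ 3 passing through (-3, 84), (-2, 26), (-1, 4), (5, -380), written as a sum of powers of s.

L_0(s) = (s + 2)(s + 1)(s - 5) / [-16] = -(1/16)s^3 + (1/8)s^2 + (13/16)s + 5/8
L_1(s) = (s + 3)(s + 1)(s - 5) / [7] = (1/7)s^3 - (1/7)s^2 - (17/7)s - 15/7
L_2(s) = (s + 3)(s + 2)(s - 5) / [-12] = -(1/12)s^3 + (19/12)s + 5/2
L_3(s) = (s + 3)(s + 2)(s + 1) / [336] = (1/336)s^3 + (1/56)s^2 + (11/336)s + 1/56
P(s) = 84·L_0 + 26·L_1 + 4·L_2 + (-380)·L_3
  84·L_0(s) = -(21/4)s^3 + (21/2)s^2 + (273/4)s + 105/2
  26·L_1(s) = (26/7)s^3 - (26/7)s^2 - (442/7)s - 390/7
  4·L_2(s) = -(1/3)s^3 + (19/3)s + 10
  (-380)·L_3(s) = -(95/84)s^3 - (95/14)s^2 - (1045/84)s - 95/14
Adding term by term: -3s^3 - s

P(s) = -3s^3 - s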